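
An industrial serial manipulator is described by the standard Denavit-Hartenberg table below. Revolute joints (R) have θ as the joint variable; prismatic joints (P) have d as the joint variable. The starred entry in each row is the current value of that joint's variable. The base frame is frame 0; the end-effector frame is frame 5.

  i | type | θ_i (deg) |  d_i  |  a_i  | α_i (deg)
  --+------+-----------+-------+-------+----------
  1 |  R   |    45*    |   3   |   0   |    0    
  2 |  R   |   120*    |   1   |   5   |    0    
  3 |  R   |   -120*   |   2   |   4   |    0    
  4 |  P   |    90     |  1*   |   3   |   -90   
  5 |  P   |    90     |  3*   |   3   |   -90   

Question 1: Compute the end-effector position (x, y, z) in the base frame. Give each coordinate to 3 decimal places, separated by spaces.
after link 1: o_1 = (0.0000, 0.0000, 3.0000)
after link 2: o_2 = (-4.8296, 1.2941, 4.0000)
after link 3: o_3 = (-2.0012, 4.1225, 6.0000)
after link 4: o_4 = (-4.1225, 6.2438, 7.0000)
after link 5: o_5 = (-6.2438, 4.1225, 4.0000)

-6.244 4.123 4.000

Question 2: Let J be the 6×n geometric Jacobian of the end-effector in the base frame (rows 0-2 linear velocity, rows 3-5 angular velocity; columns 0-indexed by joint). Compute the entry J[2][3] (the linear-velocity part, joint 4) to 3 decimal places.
1.000

prismatic axis z_3 = (0.0000,0.0000,1.0000)
J_v[:, 3] = z_3; J_ω[:, 3] = (0,0,0)
entry J[2][3] = 1.0000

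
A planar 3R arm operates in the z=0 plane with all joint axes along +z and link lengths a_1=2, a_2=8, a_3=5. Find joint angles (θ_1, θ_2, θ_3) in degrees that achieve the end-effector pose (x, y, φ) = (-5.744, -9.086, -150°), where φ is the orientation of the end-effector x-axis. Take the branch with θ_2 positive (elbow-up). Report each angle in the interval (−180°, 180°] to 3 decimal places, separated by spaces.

wrist centre = target − a_3·(cos φ, sin φ) = (-1.4139, -6.5860)
cos θ_2 = (45.3744−2²−8²)/(2·2·8) = -0.7070; θ_2 = 134.9953° (elbow-up)
β = atan2(-6.5860,-1.4139) = -102.1163°; ψ = atan2(5.6573,-3.6564) = 122.8751°
θ_1 = β − ψ = -224.9913°
θ_3 = φ − θ_1 − θ_2 = -60.0040° (wrapped to (-180°,180°])

135.009 134.995 -60.004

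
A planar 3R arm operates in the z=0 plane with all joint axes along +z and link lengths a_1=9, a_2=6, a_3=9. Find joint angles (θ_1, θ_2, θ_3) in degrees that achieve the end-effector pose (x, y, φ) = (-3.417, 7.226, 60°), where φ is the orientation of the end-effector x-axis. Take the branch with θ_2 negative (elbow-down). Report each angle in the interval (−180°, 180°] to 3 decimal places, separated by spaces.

-135.001 -119.999 -45.000

wrist centre = target − a_3·(cos φ, sin φ) = (-7.9170, -0.5682)
cos θ_2 = (63.0018−9²−6²)/(2·9·6) = -0.5000; θ_2 = -119.9989° (elbow-down)
β = atan2(-0.5682,-7.9170) = -175.8947°; ψ = atan2(-5.1962,6.0001) = -40.8932°
θ_1 = β − ψ = -135.0015°
θ_3 = φ − θ_1 − θ_2 = -44.9996° (wrapped to (-180°,180°])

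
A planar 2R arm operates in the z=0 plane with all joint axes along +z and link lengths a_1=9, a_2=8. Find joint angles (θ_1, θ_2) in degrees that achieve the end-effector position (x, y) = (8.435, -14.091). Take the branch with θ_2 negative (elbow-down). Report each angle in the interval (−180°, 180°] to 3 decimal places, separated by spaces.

cos θ_2 = (269.7055−9²−8²)/(2·9·8) = 0.8660; θ_2 = -30.0017° (elbow-down)
β = atan2(-14.0910,8.4350) = -59.0949°; ψ = atan2(-4.0002,15.9281) = -14.0978°
θ_1 = β − ψ = -44.9971°

-44.997 -30.002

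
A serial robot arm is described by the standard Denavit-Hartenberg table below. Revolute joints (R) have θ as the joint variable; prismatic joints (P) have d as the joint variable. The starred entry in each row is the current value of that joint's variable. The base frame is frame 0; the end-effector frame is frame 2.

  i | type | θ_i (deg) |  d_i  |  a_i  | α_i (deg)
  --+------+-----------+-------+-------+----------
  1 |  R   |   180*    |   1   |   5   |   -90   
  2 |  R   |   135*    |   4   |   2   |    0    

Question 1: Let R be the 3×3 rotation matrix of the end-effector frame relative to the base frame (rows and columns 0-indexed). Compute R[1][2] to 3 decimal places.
-1.000

End-effector z-axis (col 2 of R) = (-0.0000,-1.0000,0.0000)
R[1][2] = -1.0000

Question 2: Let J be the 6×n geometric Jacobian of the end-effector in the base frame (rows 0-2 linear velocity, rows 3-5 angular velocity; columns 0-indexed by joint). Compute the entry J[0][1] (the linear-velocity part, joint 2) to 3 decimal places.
1.414

axis z_1 = (-0.0000,-1.0000,0.0000); lever o_n−o_1 = (1.4142,-4.0000,-1.4142)
cross product → J_v[:, 1] = (1.4142,-0.0000,1.4142)
J_ω[:, 1] = z_1
entry J[0][1] = 1.4142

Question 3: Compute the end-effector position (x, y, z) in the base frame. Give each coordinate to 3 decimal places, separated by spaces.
after link 1: o_1 = (-5.0000, 0.0000, 1.0000)
after link 2: o_2 = (-3.5858, -4.0000, -0.4142)

-3.586 -4.000 -0.414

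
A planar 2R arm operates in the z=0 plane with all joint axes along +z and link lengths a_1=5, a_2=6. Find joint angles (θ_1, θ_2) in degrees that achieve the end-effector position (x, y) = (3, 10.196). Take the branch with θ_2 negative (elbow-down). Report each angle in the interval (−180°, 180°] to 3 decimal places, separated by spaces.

90.003 -30.006

cos θ_2 = (112.9584−5²−6²)/(2·5·6) = 0.8660; θ_2 = -30.0059° (elbow-down)
β = atan2(10.1960,3.0000) = 73.6044°; ψ = atan2(-3.0005,10.1958) = -16.3986°
θ_1 = β − ψ = 90.0030°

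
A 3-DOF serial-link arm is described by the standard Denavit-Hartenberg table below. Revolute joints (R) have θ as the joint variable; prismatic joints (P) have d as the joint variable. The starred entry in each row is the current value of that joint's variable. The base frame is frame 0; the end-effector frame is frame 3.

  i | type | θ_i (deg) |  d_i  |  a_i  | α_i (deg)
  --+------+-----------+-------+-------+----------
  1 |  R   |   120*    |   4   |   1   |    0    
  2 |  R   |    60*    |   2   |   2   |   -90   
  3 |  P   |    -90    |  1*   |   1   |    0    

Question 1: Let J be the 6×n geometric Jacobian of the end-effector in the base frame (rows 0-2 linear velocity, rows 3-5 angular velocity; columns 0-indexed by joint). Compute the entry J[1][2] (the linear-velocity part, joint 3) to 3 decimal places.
-1.000

prismatic axis z_2 = (-0.0000,-1.0000,0.0000)
J_v[:, 2] = z_2; J_ω[:, 2] = (0,0,0)
entry J[1][2] = -1.0000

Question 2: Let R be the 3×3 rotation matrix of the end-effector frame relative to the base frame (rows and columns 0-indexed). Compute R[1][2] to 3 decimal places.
-1.000

End-effector z-axis (col 2 of R) = (-0.0000,-1.0000,0.0000)
R[1][2] = -1.0000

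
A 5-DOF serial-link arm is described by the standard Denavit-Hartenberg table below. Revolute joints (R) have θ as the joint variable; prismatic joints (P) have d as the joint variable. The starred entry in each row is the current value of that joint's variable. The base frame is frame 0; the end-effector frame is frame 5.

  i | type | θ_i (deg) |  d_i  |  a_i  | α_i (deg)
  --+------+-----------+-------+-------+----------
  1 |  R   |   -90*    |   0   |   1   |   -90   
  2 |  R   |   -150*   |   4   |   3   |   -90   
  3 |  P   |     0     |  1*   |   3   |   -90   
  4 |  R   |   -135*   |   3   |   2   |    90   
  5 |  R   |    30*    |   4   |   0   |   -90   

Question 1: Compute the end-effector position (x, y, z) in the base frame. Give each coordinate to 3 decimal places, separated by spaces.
after link 1: o_1 = (0.0000, -1.0000, 0.0000)
after link 2: o_2 = (4.0000, 1.5981, 1.5000)
after link 3: o_3 = (4.0000, 3.6962, 3.8660)
after link 4: o_4 = (1.0000, 1.7643, 4.3837)
after link 5: o_5 = (1.0000, 0.7290, 0.5200)

1.000 0.729 0.520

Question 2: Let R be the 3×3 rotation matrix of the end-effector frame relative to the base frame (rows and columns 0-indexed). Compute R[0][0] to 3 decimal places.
End-effector x-axis (col 0 of R) = (-0.5000,-0.8365,0.2241)
R[0][0] = -0.5000

-0.500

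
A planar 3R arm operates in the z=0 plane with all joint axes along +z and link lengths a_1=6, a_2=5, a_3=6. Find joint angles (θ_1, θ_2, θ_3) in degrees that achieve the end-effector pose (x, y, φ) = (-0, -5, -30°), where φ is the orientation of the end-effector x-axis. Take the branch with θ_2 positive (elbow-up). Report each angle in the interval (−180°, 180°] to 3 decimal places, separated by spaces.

wrist centre = target − a_3·(cos φ, sin φ) = (-5.1962, -2.0000)
cos θ_2 = (31.0000−6²−5²)/(2·6·5) = -0.5000; θ_2 = 120.0000° (elbow-up)
β = atan2(-2.0000,-5.1962) = -158.9483°; ψ = atan2(4.3301,3.5000) = 51.0517°
θ_1 = β − ψ = -210.0000°
θ_3 = φ − θ_1 − θ_2 = 60.0000° (wrapped to (-180°,180°])

150.000 120.000 60.000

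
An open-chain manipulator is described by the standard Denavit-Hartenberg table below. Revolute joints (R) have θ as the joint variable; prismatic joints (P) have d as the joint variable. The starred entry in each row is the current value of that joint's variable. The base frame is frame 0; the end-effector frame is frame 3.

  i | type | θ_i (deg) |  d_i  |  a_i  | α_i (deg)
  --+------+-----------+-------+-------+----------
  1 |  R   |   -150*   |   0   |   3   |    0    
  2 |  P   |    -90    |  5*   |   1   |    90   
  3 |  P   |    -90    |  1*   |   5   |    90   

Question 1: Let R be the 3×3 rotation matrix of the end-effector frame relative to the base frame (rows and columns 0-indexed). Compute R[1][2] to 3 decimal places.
End-effector z-axis (col 2 of R) = (0.5000,-0.8660,-0.0000)
R[1][2] = -0.8660

-0.866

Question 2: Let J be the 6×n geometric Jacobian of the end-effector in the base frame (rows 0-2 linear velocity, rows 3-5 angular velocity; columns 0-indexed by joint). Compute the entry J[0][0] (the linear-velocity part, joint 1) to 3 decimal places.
axis z_0 = ẑ; lever o_n−o_0 = (-2.2321,-0.1340,0.0000)
cross product → J_v[:, 0] = (0.1340,-2.2321,0.0000)
J_ω[:, 0] = z_0
entry J[0][0] = 0.1340

0.134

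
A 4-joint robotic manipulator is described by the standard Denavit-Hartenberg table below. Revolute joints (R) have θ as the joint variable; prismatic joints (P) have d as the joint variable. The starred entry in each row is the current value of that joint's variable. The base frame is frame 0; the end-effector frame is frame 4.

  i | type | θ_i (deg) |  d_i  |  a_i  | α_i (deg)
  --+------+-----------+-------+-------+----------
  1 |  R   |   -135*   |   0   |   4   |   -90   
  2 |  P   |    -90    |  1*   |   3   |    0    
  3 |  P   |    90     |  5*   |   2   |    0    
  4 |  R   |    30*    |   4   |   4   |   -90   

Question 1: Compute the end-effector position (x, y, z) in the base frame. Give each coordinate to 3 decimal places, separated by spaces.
0.379 -13.763 1.000

after link 1: o_1 = (-2.8284, -2.8284, 0.0000)
after link 2: o_2 = (-2.1213, -3.5355, 3.0000)
after link 3: o_3 = (0.0000, -8.4853, 3.0000)
after link 4: o_4 = (0.3789, -13.7632, 1.0000)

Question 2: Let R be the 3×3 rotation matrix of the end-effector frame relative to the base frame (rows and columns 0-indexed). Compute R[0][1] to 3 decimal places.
-0.707

End-effector y-axis (col 1 of R) = (-0.7071,0.7071,-0.0000)
R[0][1] = -0.7071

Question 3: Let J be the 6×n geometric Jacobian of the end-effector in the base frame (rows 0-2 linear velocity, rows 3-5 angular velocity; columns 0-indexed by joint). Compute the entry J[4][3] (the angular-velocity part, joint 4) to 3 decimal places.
-0.707

axis z_3 = (0.7071,-0.7071,0.0000); lever o_n−o_3 = (0.3789,-5.2779,-2.0000)
cross product → J_v[:, 3] = (1.4142,1.4142,-3.4641)
J_ω[:, 3] = z_3
entry J[4][3] = -0.7071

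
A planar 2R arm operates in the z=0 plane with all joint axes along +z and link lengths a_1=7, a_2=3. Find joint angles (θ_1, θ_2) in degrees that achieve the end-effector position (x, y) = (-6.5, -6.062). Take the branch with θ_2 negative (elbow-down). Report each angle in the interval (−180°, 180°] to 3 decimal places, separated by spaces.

cos θ_2 = (78.9978−7²−3²)/(2·7·3) = 0.4999; θ_2 = -60.0034° (elbow-down)
β = atan2(-6.0620,-6.5000) = -136.9969°; ψ = atan2(-2.5982,8.4998) = -16.9969°
θ_1 = β − ψ = -120.0000°

-120.000 -60.003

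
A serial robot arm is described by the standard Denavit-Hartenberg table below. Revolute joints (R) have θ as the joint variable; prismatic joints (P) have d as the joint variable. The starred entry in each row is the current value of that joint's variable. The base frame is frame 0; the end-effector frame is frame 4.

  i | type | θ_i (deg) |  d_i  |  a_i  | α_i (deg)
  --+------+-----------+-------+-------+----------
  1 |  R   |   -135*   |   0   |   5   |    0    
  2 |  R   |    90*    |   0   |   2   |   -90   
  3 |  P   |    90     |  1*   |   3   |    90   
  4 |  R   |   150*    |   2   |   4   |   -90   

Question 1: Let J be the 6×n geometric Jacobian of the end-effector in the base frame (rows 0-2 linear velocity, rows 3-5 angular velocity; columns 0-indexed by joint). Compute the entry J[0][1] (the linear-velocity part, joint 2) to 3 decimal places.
0.707

axis z_1 = (0.0000,0.0000,1.0000); lever o_n−o_1 = (4.9497,-0.7071,0.4641)
cross product → J_v[:, 1] = (0.7071,4.9497,-0.0000)
J_ω[:, 1] = z_1
entry J[0][1] = 0.7071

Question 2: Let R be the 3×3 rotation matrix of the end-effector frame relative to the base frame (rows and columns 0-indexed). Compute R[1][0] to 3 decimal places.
End-effector x-axis (col 0 of R) = (0.3536,0.3536,0.8660)
R[1][0] = 0.3536

0.354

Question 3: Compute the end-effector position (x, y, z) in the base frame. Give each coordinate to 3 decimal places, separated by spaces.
1.414 -4.243 0.464

after link 1: o_1 = (-3.5355, -3.5355, 0.0000)
after link 2: o_2 = (-2.1213, -4.9497, 0.0000)
after link 3: o_3 = (-1.4142, -4.2426, -3.0000)
after link 4: o_4 = (1.4142, -4.2426, 0.4641)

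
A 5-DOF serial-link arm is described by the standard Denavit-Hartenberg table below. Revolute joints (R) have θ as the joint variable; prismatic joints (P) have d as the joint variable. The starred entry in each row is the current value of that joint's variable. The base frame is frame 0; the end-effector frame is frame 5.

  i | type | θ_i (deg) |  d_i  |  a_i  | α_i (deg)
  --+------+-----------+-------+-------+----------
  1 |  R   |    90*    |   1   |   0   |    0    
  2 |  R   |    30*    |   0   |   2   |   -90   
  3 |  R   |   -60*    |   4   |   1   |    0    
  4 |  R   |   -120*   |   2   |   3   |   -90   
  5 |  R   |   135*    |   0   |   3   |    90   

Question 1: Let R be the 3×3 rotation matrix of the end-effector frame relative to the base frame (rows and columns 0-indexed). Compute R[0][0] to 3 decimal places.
0.259

End-effector x-axis (col 0 of R) = (0.2588,0.9659,-0.0000)
R[0][0] = 0.2588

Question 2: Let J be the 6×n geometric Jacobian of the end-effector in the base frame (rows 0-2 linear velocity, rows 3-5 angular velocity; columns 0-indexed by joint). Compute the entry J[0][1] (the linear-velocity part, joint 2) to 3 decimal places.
axis z_1 = (0.0000,0.0000,1.0000); lever o_n−o_1 = (-4.1697,-0.5352,0.8660)
cross product → J_v[:, 1] = (0.5352,-4.1697,0.0000)
J_ω[:, 1] = z_1
entry J[0][1] = 0.5352

0.535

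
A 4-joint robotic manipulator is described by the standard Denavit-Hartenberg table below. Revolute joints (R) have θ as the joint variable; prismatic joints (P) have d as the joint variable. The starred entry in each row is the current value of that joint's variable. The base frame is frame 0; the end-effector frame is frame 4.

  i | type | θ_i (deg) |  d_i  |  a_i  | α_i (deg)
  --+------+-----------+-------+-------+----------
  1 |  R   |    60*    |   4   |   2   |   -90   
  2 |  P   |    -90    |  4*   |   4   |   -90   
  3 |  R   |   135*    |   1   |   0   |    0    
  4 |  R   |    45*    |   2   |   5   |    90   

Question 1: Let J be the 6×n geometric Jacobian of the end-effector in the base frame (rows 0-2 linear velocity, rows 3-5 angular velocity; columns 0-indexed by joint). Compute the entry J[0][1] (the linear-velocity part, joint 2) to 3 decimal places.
prismatic axis z_1 = (-0.8660,0.5000,0.0000)
J_v[:, 1] = z_1; J_ω[:, 1] = (0,0,0)
entry J[0][1] = -0.8660

-0.866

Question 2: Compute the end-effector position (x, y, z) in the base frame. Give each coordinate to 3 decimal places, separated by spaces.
after link 1: o_1 = (1.0000, 1.7321, 4.0000)
after link 2: o_2 = (-2.4641, 3.7321, 8.0000)
after link 3: o_3 = (-1.9641, 4.5981, 8.0000)
after link 4: o_4 = (-0.9641, 6.3301, 3.0000)

-0.964 6.330 3.000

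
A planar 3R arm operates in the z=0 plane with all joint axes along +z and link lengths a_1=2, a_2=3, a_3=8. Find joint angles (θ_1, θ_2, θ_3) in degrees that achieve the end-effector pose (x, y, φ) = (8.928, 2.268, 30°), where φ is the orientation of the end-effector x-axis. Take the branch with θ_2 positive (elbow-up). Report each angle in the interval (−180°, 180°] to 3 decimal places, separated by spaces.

wrist centre = target − a_3·(cos φ, sin φ) = (1.9998, -1.7320)
cos θ_2 = (6.9990−2²−3²)/(2·2·3) = -0.5001; θ_2 = 120.0055° (elbow-up)
β = atan2(-1.7320,1.9998) = -40.8954°; ψ = atan2(2.5979,0.4998) = 79.1113°
θ_1 = β − ψ = -120.0067°
θ_3 = φ − θ_1 − θ_2 = 30.0013° (wrapped to (-180°,180°])

-120.007 120.005 30.001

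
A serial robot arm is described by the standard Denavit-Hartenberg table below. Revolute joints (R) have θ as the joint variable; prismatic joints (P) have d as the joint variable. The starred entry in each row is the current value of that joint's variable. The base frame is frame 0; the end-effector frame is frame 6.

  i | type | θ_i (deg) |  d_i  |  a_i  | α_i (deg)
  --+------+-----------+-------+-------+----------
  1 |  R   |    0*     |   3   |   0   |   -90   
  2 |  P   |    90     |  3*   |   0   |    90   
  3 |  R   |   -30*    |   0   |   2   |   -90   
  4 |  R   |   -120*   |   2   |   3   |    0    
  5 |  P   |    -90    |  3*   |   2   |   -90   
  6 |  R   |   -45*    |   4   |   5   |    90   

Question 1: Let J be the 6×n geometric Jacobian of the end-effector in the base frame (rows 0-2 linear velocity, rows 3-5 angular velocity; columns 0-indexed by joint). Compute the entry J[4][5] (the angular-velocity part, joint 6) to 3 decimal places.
axis z_5 = (0.8660,0.2500,0.4330); lever o_n−o_5 = (1.6963,5.5928,2.6159)
cross product → J_v[:, 5] = (-1.7678,-1.5309,4.4194)
J_ω[:, 5] = z_5
entry J[4][5] = 0.2500

0.250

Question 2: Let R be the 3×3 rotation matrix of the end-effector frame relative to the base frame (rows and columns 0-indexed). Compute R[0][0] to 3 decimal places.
End-effector x-axis (col 0 of R) = (-0.3536,0.9186,0.1768)
R[0][0] = -0.3536

-0.354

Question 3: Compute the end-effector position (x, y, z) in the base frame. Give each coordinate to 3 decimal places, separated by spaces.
3.294 13.539 4.183

after link 1: o_1 = (0.0000, 0.0000, 3.0000)
after link 2: o_2 = (0.0000, 3.0000, 3.0000)
after link 3: o_3 = (0.0000, 2.0000, 1.2679)
after link 4: o_4 = (2.5981, 4.4821, 1.5670)
after link 5: o_5 = (1.5981, 7.9462, 1.5670)
after link 6: o_6 = (3.2944, 13.5389, 4.1829)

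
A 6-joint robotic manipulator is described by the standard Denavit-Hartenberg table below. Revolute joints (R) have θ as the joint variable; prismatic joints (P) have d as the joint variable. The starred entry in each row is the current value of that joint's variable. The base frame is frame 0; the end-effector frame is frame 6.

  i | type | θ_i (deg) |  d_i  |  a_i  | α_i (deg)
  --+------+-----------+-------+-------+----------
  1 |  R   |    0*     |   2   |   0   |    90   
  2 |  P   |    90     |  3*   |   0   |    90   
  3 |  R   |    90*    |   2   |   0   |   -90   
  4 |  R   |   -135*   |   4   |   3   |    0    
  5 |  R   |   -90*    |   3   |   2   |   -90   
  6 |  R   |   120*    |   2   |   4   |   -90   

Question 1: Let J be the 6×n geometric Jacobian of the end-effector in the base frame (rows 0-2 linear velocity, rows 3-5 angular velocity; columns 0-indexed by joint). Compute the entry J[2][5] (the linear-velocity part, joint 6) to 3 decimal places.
-2.000

axis z_5 = (0.7071,0.7071,-0.0000); lever o_n−o_5 = (2.8284,0.0000,3.4641)
cross product → J_v[:, 5] = (2.4495,-2.4495,-2.0000)
J_ω[:, 5] = z_5
entry J[2][5] = -2.0000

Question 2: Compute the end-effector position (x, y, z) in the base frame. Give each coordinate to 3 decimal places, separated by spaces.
after link 1: o_1 = (0.0000, 0.0000, 2.0000)
after link 2: o_2 = (0.0000, -3.0000, 2.0000)
after link 3: o_3 = (2.0000, -3.0000, 2.0000)
after link 4: o_4 = (4.1213, -0.8787, -2.0000)
after link 5: o_5 = (2.7071, 0.5355, -5.0000)
after link 6: o_6 = (5.5355, 0.5355, -1.5359)

5.536 0.536 -1.536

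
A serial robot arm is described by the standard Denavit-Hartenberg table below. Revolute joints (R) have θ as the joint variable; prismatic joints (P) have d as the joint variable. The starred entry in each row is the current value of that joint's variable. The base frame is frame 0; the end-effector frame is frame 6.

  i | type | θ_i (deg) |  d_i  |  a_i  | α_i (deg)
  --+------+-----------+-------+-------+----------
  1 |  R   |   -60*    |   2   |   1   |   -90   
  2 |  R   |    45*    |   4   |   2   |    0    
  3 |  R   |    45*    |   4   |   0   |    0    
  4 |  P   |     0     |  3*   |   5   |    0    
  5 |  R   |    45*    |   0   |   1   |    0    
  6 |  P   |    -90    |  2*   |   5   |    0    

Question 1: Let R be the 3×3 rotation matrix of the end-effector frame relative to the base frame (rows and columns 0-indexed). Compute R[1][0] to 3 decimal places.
End-effector x-axis (col 0 of R) = (0.3536,-0.6124,-0.7071)
R[1][0] = -0.6124

-0.612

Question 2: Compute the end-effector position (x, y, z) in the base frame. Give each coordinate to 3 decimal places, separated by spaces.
13.880 1.960 -8.657

after link 1: o_1 = (0.5000, -0.8660, 2.0000)
after link 2: o_2 = (4.6712, -0.0908, 0.5858)
after link 3: o_3 = (8.1353, 1.9092, 0.5858)
after link 4: o_4 = (10.7334, 3.4092, -4.4142)
after link 5: o_5 = (10.3798, 4.0216, -5.1213)
after link 6: o_6 = (13.8797, 1.9597, -8.6569)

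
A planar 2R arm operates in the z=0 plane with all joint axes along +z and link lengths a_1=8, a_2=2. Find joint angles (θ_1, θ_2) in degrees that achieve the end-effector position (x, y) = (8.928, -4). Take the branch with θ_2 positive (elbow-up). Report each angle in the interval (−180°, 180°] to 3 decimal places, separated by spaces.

-30.003 30.013

cos θ_2 = (95.7092−8²−2²)/(2·8·2) = 0.8659; θ_2 = 30.0130° (elbow-up)
β = atan2(-4.0000,8.9280) = -24.1337°; ψ = atan2(1.0004,9.7318) = 5.8692°
θ_1 = β − ψ = -30.0029°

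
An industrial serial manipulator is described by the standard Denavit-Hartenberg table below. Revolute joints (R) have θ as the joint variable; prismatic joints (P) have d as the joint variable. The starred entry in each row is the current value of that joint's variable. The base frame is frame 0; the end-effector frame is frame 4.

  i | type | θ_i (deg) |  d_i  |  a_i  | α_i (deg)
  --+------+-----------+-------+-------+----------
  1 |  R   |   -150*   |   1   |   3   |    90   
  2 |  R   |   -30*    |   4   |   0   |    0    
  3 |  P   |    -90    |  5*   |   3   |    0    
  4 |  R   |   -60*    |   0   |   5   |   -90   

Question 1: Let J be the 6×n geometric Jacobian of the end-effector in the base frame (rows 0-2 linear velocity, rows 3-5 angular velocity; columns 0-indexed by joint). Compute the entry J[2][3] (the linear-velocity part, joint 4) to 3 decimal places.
-5.000

axis z_3 = (-0.5000,0.8660,0.0000); lever o_n−o_3 = (4.3301,2.5000,-0.0000)
cross product → J_v[:, 3] = (-0.0000,-0.0000,-5.0000)
J_ω[:, 3] = z_3
entry J[2][3] = -5.0000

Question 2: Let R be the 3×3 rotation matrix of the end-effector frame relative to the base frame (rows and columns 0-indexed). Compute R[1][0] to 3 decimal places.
0.500

End-effector x-axis (col 0 of R) = (0.8660,0.5000,-0.0000)
R[1][0] = 0.5000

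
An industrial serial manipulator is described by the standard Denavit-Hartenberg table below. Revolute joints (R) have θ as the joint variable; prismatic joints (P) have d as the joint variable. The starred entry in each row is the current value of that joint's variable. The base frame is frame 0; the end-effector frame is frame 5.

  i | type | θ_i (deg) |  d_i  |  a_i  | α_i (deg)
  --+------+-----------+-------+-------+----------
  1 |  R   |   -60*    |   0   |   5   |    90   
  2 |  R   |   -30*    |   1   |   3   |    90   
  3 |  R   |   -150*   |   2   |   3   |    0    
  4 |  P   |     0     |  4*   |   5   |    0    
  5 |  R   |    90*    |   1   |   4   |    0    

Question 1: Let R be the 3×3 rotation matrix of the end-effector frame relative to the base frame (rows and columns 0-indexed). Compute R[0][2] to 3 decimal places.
End-effector z-axis (col 2 of R) = (-0.2500,0.4330,-0.8660)
R[0][2] = -0.2500

-0.250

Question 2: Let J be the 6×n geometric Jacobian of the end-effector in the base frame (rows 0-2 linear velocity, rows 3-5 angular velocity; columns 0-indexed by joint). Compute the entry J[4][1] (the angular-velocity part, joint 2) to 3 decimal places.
axis z_1 = (-0.8660,-0.5000,0.0000); lever o_n−o_1 = (3.0131,7.7093,-5.0981)
cross product → J_v[:, 1] = (2.5490,-4.4151,-5.1699)
J_ω[:, 1] = z_1
entry J[4][1] = -0.5000

-0.500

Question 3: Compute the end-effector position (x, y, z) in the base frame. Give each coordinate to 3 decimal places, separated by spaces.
5.513 3.379 -5.098

after link 1: o_1 = (2.5000, -4.3301, 0.0000)
after link 2: o_2 = (2.9330, -7.0801, -1.5000)
after link 3: o_3 = (2.6071, -3.5155, -1.9330)
after link 4: o_4 = (1.8971, 2.7141, -3.2321)
after link 5: o_5 = (5.5131, 3.3792, -5.0981)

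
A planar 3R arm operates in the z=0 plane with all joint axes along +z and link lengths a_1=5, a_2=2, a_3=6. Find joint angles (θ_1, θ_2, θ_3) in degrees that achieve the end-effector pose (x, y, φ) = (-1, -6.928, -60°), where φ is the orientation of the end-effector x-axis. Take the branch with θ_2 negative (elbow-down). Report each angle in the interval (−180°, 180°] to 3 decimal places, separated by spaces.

-133.176 -120.002 -166.822

wrist centre = target − a_3·(cos φ, sin φ) = (-4.0000, -1.7318)
cos θ_2 = (18.9993−5²−2²)/(2·5·2) = -0.5000; θ_2 = -120.0023° (elbow-down)
β = atan2(-1.7318,-4.0000) = -156.5892°; ψ = atan2(-1.7320,3.9999) = -23.4131°
θ_1 = β − ψ = -133.1761°
θ_3 = φ − θ_1 − θ_2 = -166.8215° (wrapped to (-180°,180°])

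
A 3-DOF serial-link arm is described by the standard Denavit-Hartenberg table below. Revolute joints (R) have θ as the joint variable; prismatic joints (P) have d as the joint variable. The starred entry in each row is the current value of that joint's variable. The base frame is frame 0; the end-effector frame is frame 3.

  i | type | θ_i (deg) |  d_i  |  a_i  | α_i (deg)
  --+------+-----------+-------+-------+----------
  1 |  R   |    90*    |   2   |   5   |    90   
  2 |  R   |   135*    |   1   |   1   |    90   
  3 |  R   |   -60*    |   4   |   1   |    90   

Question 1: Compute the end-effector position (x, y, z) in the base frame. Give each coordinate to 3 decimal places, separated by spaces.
after link 1: o_1 = (0.0000, 5.0000, 2.0000)
after link 2: o_2 = (1.0000, 4.2929, 2.7071)
after link 3: o_3 = (0.1340, 6.7678, 5.8891)

0.134 6.768 5.889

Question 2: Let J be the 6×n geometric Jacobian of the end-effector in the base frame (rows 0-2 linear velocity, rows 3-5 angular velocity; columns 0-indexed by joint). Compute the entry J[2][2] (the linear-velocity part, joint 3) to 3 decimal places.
axis z_2 = (0.0000,0.7071,0.7071); lever o_n−o_2 = (-0.8660,2.4749,3.1820)
cross product → J_v[:, 2] = (0.5000,-0.6124,0.6124)
J_ω[:, 2] = z_2
entry J[2][2] = 0.6124

0.612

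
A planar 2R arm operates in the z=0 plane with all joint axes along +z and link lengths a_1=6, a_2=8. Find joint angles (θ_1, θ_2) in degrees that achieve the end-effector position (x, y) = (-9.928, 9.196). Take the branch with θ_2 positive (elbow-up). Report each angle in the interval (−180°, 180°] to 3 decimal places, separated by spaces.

cos θ_2 = (183.1316−6²−8²)/(2·6·8) = 0.8660; θ_2 = 30.0082° (elbow-up)
β = atan2(9.1960,-9.9280) = 137.1920°; ψ = atan2(4.0010,12.9276) = 17.1968°
θ_1 = β − ψ = 119.9952°

119.995 30.008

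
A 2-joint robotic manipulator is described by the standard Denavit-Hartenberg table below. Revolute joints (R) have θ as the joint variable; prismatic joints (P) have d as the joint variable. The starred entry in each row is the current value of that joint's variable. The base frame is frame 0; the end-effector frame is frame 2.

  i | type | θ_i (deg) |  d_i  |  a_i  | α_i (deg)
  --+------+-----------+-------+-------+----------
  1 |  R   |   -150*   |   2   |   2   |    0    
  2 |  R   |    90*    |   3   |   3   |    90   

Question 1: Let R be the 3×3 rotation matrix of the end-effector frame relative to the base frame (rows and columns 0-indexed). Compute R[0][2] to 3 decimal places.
End-effector z-axis (col 2 of R) = (-0.8660,-0.5000,0.0000)
R[0][2] = -0.8660

-0.866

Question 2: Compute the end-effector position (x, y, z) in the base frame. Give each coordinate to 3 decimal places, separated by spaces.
-0.232 -3.598 5.000

after link 1: o_1 = (-1.7321, -1.0000, 2.0000)
after link 2: o_2 = (-0.2321, -3.5981, 5.0000)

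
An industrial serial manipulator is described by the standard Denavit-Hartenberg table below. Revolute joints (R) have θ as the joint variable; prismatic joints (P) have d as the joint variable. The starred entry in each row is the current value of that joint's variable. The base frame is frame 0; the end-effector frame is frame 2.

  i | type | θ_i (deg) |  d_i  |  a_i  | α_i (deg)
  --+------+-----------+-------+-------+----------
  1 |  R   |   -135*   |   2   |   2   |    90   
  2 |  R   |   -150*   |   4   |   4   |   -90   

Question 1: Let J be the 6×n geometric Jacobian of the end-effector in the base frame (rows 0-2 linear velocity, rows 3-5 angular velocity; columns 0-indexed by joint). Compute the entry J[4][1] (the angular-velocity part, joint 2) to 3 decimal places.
0.707

axis z_1 = (-0.7071,0.7071,0.0000); lever o_n−o_1 = (-0.3789,5.2779,-2.0000)
cross product → J_v[:, 1] = (-1.4142,-1.4142,-3.4641)
J_ω[:, 1] = z_1
entry J[4][1] = 0.7071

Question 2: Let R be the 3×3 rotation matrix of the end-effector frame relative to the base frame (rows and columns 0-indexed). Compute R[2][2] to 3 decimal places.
-0.866

End-effector z-axis (col 2 of R) = (-0.3536,-0.3536,-0.8660)
R[2][2] = -0.8660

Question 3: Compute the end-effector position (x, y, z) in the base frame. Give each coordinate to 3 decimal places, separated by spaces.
-1.793 3.864 0.000

after link 1: o_1 = (-1.4142, -1.4142, 2.0000)
after link 2: o_2 = (-1.7932, 3.8637, 0.0000)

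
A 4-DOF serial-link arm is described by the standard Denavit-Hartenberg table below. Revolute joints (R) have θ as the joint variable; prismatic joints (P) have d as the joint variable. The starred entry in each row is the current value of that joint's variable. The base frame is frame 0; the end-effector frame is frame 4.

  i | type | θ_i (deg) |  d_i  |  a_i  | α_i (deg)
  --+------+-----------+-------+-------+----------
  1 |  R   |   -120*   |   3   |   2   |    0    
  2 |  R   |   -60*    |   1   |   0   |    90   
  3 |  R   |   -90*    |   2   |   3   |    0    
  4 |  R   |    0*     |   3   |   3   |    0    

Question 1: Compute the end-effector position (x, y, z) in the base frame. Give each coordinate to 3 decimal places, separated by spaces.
after link 1: o_1 = (-1.0000, -1.7321, 3.0000)
after link 2: o_2 = (-1.0000, -1.7321, 4.0000)
after link 3: o_3 = (-1.0000, 0.2679, 1.0000)
after link 4: o_4 = (-1.0000, 3.2679, -2.0000)

-1.000 3.268 -2.000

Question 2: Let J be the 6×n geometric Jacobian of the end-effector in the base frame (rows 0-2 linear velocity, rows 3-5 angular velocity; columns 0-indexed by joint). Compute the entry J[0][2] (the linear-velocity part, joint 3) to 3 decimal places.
-6.000

axis z_2 = (-0.0000,1.0000,0.0000); lever o_n−o_2 = (-0.0000,5.0000,-6.0000)
cross product → J_v[:, 2] = (-6.0000,-0.0000,0.0000)
J_ω[:, 2] = z_2
entry J[0][2] = -6.0000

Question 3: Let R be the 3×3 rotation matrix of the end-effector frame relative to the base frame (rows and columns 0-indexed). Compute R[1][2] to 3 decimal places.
1.000

End-effector z-axis (col 2 of R) = (-0.0000,1.0000,0.0000)
R[1][2] = 1.0000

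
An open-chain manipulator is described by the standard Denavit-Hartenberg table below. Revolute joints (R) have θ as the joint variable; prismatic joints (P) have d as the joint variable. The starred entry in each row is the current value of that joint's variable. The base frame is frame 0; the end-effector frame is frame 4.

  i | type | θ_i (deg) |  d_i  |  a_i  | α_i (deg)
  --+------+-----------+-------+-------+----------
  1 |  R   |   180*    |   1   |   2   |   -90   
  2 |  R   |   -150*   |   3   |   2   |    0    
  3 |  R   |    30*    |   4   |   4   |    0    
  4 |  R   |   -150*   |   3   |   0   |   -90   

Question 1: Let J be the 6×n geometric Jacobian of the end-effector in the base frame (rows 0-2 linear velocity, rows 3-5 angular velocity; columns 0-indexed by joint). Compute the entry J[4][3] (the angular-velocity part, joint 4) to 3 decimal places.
-1.000

axis z_3 = (-0.0000,-1.0000,0.0000); lever o_n−o_3 = (-0.0000,-3.0000,0.0000)
cross product → J_v[:, 3] = (0.0000,-0.0000,-0.0000)
J_ω[:, 3] = z_3
entry J[4][3] = -1.0000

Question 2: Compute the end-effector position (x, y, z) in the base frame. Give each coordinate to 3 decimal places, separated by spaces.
after link 1: o_1 = (-2.0000, 0.0000, 1.0000)
after link 2: o_2 = (-0.2679, -3.0000, 2.0000)
after link 3: o_3 = (1.7321, -7.0000, 5.4641)
after link 4: o_4 = (1.7321, -10.0000, 5.4641)

1.732 -10.000 5.464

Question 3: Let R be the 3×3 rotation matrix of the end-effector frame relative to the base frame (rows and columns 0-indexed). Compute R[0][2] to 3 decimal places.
End-effector z-axis (col 2 of R) = (1.0000,-0.0000,-0.0000)
R[0][2] = 1.0000

1.000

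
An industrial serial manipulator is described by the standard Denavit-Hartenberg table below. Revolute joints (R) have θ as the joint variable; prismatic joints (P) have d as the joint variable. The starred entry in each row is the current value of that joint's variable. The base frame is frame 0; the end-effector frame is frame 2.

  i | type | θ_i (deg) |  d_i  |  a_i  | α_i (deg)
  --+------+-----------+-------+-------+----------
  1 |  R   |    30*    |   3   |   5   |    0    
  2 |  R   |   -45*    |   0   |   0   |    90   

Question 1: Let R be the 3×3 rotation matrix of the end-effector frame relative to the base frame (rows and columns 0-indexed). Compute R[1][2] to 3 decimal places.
-0.966

End-effector z-axis (col 2 of R) = (-0.2588,-0.9659,0.0000)
R[1][2] = -0.9659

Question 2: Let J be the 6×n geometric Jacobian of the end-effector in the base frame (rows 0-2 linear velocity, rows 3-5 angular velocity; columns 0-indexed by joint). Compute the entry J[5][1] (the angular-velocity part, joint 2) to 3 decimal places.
1.000

axis z_1 = (0.0000,0.0000,1.0000); lever o_n−o_1 = (0.0000,0.0000,0.0000)
cross product → J_v[:, 1] = (0.0000,0.0000,0.0000)
J_ω[:, 1] = z_1
entry J[5][1] = 1.0000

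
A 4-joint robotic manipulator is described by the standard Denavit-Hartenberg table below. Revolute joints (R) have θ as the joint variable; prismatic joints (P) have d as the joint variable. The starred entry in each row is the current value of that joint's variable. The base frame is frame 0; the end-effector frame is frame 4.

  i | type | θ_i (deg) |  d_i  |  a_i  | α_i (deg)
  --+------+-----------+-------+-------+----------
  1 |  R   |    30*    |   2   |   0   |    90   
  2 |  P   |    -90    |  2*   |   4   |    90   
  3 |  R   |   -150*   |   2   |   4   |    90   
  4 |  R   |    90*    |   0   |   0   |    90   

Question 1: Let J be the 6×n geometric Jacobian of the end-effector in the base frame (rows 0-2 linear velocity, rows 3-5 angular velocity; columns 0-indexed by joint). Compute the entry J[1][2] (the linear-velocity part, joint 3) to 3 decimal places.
axis z_2 = (-0.8660,-0.5000,-0.0000); lever o_n−o_2 = (-2.7321,0.7321,3.4641)
cross product → J_v[:, 2] = (-1.7321,3.0000,-2.0000)
J_ω[:, 2] = z_2
entry J[1][2] = 3.0000

3.000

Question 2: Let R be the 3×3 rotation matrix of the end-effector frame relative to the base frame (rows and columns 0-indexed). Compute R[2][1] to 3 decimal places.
0.500

End-effector y-axis (col 1 of R) = (0.4330,-0.7500,0.5000)
R[2][1] = 0.5000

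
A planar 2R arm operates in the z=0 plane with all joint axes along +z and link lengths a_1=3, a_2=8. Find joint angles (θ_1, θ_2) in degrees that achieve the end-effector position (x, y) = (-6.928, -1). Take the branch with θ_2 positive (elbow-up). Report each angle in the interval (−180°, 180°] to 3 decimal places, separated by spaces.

cos θ_2 = (48.9972−3²−8²)/(2·3·8) = -0.5001; θ_2 = 120.0039° (elbow-up)
β = atan2(-1.0000,-6.9280) = -171.7866°; ψ = atan2(6.9279,-1.0005) = 98.2173°
θ_1 = β − ψ = -270.0039°

89.996 120.004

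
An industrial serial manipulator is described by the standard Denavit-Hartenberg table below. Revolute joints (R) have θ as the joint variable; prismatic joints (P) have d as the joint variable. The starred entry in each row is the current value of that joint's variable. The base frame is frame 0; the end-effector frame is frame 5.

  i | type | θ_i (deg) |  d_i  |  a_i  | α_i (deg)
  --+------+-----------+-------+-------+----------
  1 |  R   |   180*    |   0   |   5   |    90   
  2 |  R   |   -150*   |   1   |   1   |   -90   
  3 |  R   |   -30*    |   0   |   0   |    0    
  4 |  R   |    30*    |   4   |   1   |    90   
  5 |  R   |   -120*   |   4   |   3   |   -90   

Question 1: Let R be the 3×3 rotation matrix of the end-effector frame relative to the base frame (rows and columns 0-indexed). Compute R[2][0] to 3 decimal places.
1.000

End-effector x-axis (col 0 of R) = (0.0000,-0.0000,1.0000)
R[2][0] = 1.0000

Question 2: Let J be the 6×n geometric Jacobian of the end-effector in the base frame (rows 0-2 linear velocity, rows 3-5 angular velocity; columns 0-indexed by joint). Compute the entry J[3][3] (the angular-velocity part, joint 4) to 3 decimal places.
axis z_3 = (-0.5000,0.0000,-0.8660); lever o_n−o_3 = (-1.1340,4.0000,-0.9641)
cross product → J_v[:, 3] = (3.4641,0.5000,-2.0000)
J_ω[:, 3] = z_3
entry J[3][3] = -0.5000

-0.500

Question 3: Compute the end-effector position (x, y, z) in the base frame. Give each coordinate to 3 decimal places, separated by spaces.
-5.268 5.000 -1.464

after link 1: o_1 = (-5.0000, 0.0000, 0.0000)
after link 2: o_2 = (-4.1340, 1.0000, -0.5000)
after link 3: o_3 = (-4.1340, 1.0000, -0.5000)
after link 4: o_4 = (-5.2679, 1.0000, -4.4641)
after link 5: o_5 = (-5.2679, 5.0000, -1.4641)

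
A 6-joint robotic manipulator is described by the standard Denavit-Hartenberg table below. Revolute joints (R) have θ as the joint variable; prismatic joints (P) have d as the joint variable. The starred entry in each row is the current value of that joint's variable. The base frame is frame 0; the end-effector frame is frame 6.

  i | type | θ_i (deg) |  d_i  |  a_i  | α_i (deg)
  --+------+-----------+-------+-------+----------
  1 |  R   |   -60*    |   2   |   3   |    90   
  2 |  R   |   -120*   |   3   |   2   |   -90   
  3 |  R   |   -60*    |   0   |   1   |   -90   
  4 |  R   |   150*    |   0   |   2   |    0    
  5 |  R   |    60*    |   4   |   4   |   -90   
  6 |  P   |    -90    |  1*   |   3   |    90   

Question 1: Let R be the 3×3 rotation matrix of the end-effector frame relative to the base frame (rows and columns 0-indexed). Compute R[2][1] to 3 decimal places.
End-effector y-axis (col 1 of R) = (-0.0625,-0.7578,-0.6495)
R[2][1] = -0.6495

-0.650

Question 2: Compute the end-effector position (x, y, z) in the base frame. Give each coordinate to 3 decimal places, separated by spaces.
after link 1: o_1 = (1.5000, -2.5981, 2.0000)
after link 2: o_2 = (-1.5981, -3.2321, 0.2679)
after link 3: o_3 = (-2.4731, -3.4486, -0.1651)
after link 4: o_4 = (-1.3905, -2.3236, 1.0849)
after link 5: o_5 = (3.3726, -0.5736, -1.4151)
after link 6: o_6 = (3.9596, 0.5437, -4.3146)

3.960 0.544 -4.315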